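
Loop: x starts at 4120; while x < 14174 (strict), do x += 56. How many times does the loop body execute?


Step 1: x goes from 4120 toward 14174 by 56; the body runs while x<14174, so iterations = ceil((bound-start)/step)
Step 2: Distance=10054
Step 3: ceil(10054/56)=180

180


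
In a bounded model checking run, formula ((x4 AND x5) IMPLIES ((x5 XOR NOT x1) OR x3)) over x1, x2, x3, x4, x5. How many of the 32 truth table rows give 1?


Formula: ((x4 AND x5) IMPLIES ((x5 XOR NOT x1) OR x3)) over 5 vars (32 rows)
Evaluate each row (x1, x2, x3, x4, x5 as bits, MSB first):
  row 0 [00000]: ((0 AND 0) IMPLIES ((0 XOR NOT 0) OR 0)) -> 1
  row 1 [00001]: ((0 AND 1) IMPLIES ((1 XOR NOT 0) OR 0)) -> 1
  row 2 [00010]: ((1 AND 0) IMPLIES ((0 XOR NOT 0) OR 0)) -> 1
  row 3 [00011]: ((1 AND 1) IMPLIES ((1 XOR NOT 0) OR 0)) -> 0
  row 4 [00100]: ((0 AND 0) IMPLIES ((0 XOR NOT 0) OR 1)) -> 1
  row 5 [00101]: ((0 AND 1) IMPLIES ((1 XOR NOT 0) OR 1)) -> 1
  row 6 [00110]: ((1 AND 0) IMPLIES ((0 XOR NOT 0) OR 1)) -> 1
  row 7 [00111]: ((1 AND 1) IMPLIES ((1 XOR NOT 0) OR 1)) -> 1
  row 8 [01000]: ((0 AND 0) IMPLIES ((0 XOR NOT 0) OR 0)) -> 1
  row 9 [01001]: ((0 AND 1) IMPLIES ((1 XOR NOT 0) OR 0)) -> 1
  row 10 [01010]: ((1 AND 0) IMPLIES ((0 XOR NOT 0) OR 0)) -> 1
  row 11 [01011]: ((1 AND 1) IMPLIES ((1 XOR NOT 0) OR 0)) -> 0
  row 12 [01100]: ((0 AND 0) IMPLIES ((0 XOR NOT 0) OR 1)) -> 1
  row 13 [01101]: ((0 AND 1) IMPLIES ((1 XOR NOT 0) OR 1)) -> 1
  row 14 [01110]: ((1 AND 0) IMPLIES ((0 XOR NOT 0) OR 1)) -> 1
  row 15 [01111]: ((1 AND 1) IMPLIES ((1 XOR NOT 0) OR 1)) -> 1
  row 16 [10000]: ((0 AND 0) IMPLIES ((0 XOR NOT 1) OR 0)) -> 1
  row 17 [10001]: ((0 AND 1) IMPLIES ((1 XOR NOT 1) OR 0)) -> 1
  row 18 [10010]: ((1 AND 0) IMPLIES ((0 XOR NOT 1) OR 0)) -> 1
  row 19 [10011]: ((1 AND 1) IMPLIES ((1 XOR NOT 1) OR 0)) -> 1
  row 20 [10100]: ((0 AND 0) IMPLIES ((0 XOR NOT 1) OR 1)) -> 1
  row 21 [10101]: ((0 AND 1) IMPLIES ((1 XOR NOT 1) OR 1)) -> 1
  row 22 [10110]: ((1 AND 0) IMPLIES ((0 XOR NOT 1) OR 1)) -> 1
  row 23 [10111]: ((1 AND 1) IMPLIES ((1 XOR NOT 1) OR 1)) -> 1
  row 24 [11000]: ((0 AND 0) IMPLIES ((0 XOR NOT 1) OR 0)) -> 1
  row 25 [11001]: ((0 AND 1) IMPLIES ((1 XOR NOT 1) OR 0)) -> 1
  row 26 [11010]: ((1 AND 0) IMPLIES ((0 XOR NOT 1) OR 0)) -> 1
  row 27 [11011]: ((1 AND 1) IMPLIES ((1 XOR NOT 1) OR 0)) -> 1
  row 28 [11100]: ((0 AND 0) IMPLIES ((0 XOR NOT 1) OR 1)) -> 1
  row 29 [11101]: ((0 AND 1) IMPLIES ((1 XOR NOT 1) OR 1)) -> 1
  row 30 [11110]: ((1 AND 0) IMPLIES ((0 XOR NOT 1) OR 1)) -> 1
  row 31 [11111]: ((1 AND 1) IMPLIES ((1 XOR NOT 1) OR 1)) -> 1
Full result column, 8 rows per line (x1,x2 fixed per line; x3,x4,x5 runs 000..111 left to right):
  rows 0-7 [x1,x2=00]: 11101111  (ones: 7)
  rows 8-15 [x1,x2=01]: 11101111  (ones: 7)
  rows 16-23 [x1,x2=10]: 11111111  (ones: 8)
  rows 24-31 [x1,x2=11]: 11111111  (ones: 8)
Count of 1-rows = 7+7+8+8 = 30

30


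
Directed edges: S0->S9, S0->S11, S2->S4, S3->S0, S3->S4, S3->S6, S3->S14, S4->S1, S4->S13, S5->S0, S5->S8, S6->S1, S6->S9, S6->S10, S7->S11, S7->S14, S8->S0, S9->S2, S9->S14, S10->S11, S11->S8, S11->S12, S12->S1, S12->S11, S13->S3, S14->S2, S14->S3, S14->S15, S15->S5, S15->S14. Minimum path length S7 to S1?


BFS layer-by-layer from S7:
  dist 0: {S7}
  dist 1: {S11, S14}
  dist 2: {S2, S3, S8, S12, S15}
  dist 3: {S0, S1, S4, S5, S6}
  -> S1 reached at distance 3
Shortest path length = 3

3


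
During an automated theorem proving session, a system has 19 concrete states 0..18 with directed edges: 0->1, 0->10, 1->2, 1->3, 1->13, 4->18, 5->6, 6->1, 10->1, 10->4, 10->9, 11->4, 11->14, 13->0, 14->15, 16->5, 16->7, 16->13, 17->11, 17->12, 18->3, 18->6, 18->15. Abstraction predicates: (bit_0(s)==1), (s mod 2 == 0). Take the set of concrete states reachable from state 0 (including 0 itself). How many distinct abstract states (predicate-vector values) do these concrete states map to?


BFS from 0:
Concrete reachable: {0, 1, 2, 3, 4, 6, 9, 10, 13, 15, 18}
Abstract via predicates (bit_0(s)==1), (s mod 2 == 0):
  (0,1) <- {0, 2, 4, 6, 10, 18}
  (1,0) <- {1, 3, 9, 13, 15}
Distinct abstract states = 2

2


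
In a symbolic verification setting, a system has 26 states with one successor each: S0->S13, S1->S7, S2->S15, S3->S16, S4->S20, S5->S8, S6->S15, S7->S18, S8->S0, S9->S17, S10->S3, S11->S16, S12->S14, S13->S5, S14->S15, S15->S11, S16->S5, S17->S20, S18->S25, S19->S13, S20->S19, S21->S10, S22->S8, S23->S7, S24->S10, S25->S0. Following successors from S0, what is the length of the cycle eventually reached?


Trace from S0 until a state repeats:
  S0 -> S13 -> S5 -> S8 -> S0
S0 first seen at step 0, revisited at step 4.
Cycle length = 4 - 0 = 4

4


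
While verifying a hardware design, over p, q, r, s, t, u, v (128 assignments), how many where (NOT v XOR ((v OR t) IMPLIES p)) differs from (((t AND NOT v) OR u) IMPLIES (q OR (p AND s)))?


F1 = (NOT v XOR ((v OR t) IMPLIES p))
F2 = (((t AND NOT v) OR u) IMPLIES (q OR (p AND s)))
Evaluate both on each of 128 rows (bits = p,q,r,s,t,u,v):
  row 0 [0000000]: F1=0 F2=1 (differ) -> 1
  row 1 [0000001]: F1=0 F2=1 (differ) -> 1
  row 2 [0000010]: F1=0 F2=0 -> 0
  row 3 [0000011]: F1=0 F2=0 -> 0
  row 4 [0000100]: F1=1 F2=0 (differ) -> 1
  (every remaining row is evaluated the same way; all 128 results are listed next)
Full result column, 8 rows per line (p,q,r,s fixed per line; t,u,v runs 000..111 left to right):
  rows 0-7 [p,q,r,s=0000]: 11001110  (ones: 5)
  rows 8-15 [p,q,r,s=0001]: 11001110  (ones: 5)
  rows 16-23 [p,q,r,s=0010]: 11001110  (ones: 5)
  rows 24-31 [p,q,r,s=0011]: 11001110  (ones: 5)
  rows 32-39 [p,q,r,s=0100]: 11110101  (ones: 6)
  rows 40-47 [p,q,r,s=0101]: 11110101  (ones: 6)
  rows 48-55 [p,q,r,s=0110]: 11110101  (ones: 6)
  rows 56-63 [p,q,r,s=0111]: 11110101  (ones: 6)
  rows 64-71 [p,q,r,s=1000]: 10010001  (ones: 3)
  rows 72-79 [p,q,r,s=1001]: 10101010  (ones: 4)
  rows 80-87 [p,q,r,s=1010]: 10010001  (ones: 3)
  rows 88-95 [p,q,r,s=1011]: 10101010  (ones: 4)
  rows 96-103 [p,q,r,s=1100]: 10101010  (ones: 4)
  rows 104-111 [p,q,r,s=1101]: 10101010  (ones: 4)
  rows 112-119 [p,q,r,s=1110]: 10101010  (ones: 4)
  rows 120-127 [p,q,r,s=1111]: 10101010  (ones: 4)
Disagreements = 5+5+5+5+6+6+6+6+3+4+3+4+4+4+4+4 = 74

74


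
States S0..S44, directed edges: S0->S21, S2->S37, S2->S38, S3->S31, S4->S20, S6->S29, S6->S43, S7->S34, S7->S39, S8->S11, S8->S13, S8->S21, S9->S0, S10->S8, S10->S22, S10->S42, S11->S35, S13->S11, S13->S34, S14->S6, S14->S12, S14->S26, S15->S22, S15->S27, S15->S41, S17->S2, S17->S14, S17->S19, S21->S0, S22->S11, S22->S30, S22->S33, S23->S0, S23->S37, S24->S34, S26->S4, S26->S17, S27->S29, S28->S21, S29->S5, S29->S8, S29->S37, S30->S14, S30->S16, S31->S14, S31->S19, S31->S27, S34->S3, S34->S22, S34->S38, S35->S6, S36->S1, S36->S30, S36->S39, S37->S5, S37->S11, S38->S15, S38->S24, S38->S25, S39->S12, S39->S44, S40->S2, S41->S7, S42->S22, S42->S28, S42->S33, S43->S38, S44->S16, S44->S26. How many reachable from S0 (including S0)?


BFS from S0:
  layer 0: {S0}
  layer 1: {S21}
Reachable set: {S0, S21}
Count = 2

2


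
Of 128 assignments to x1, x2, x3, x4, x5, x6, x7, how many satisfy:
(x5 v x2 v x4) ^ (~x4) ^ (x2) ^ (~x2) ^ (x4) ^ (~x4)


CNF with 6 clauses over 7 vars (128 assignments).
An assignment satisfies CNF iff every clause has >=1 true literal.
Check each row (bits = x1,x2,x3,x4,x5,x6,x7; clause T/F shown):
  row 0 [0000000]: clauses=FTFTFT -> 0
  row 1 [0000001]: clauses=FTFTFT -> 0
  row 2 [0000010]: clauses=FTFTFT -> 0
  row 3 [0000011]: clauses=FTFTFT -> 0
  row 4 [0000100]: clauses=TTFTFT -> 0
  (every remaining row is evaluated the same way; all 128 results are listed next)
Full result column, 8 rows per line (x1,x2,x3,x4 fixed per line; x5,x6,x7 runs 000..111 left to right):
  rows 0-7 [x1,x2,x3,x4=0000]: 00000000  (ones: 0)
  rows 8-15 [x1,x2,x3,x4=0001]: 00000000  (ones: 0)
  rows 16-23 [x1,x2,x3,x4=0010]: 00000000  (ones: 0)
  rows 24-31 [x1,x2,x3,x4=0011]: 00000000  (ones: 0)
  rows 32-39 [x1,x2,x3,x4=0100]: 00000000  (ones: 0)
  rows 40-47 [x1,x2,x3,x4=0101]: 00000000  (ones: 0)
  rows 48-55 [x1,x2,x3,x4=0110]: 00000000  (ones: 0)
  rows 56-63 [x1,x2,x3,x4=0111]: 00000000  (ones: 0)
  rows 64-71 [x1,x2,x3,x4=1000]: 00000000  (ones: 0)
  rows 72-79 [x1,x2,x3,x4=1001]: 00000000  (ones: 0)
  rows 80-87 [x1,x2,x3,x4=1010]: 00000000  (ones: 0)
  rows 88-95 [x1,x2,x3,x4=1011]: 00000000  (ones: 0)
  rows 96-103 [x1,x2,x3,x4=1100]: 00000000  (ones: 0)
  rows 104-111 [x1,x2,x3,x4=1101]: 00000000  (ones: 0)
  rows 112-119 [x1,x2,x3,x4=1110]: 00000000  (ones: 0)
  rows 120-127 [x1,x2,x3,x4=1111]: 00000000  (ones: 0)
Satisfying assignments = 0+0+0+0+0+0+0+0+0+0+0+0+0+0+0+0 = 0

0


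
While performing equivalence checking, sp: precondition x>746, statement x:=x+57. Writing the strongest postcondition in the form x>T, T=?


Formula: sp(P, x:=E) = exists old_x. (x = E[old_x/x]) AND P[old_x/x] (old_x is the value of x before the assignment; eliminate old_x by solving x = E[old_x/x] for old_x)
Step 1: Precondition P: x>746, i.e. old_x > 746
Step 2: Assignment gives x = old_x + 57, so old_x = x - 57
Step 3: Substitute into P: x - 57 > 746
Step 4: Simplify: x > 746+57 = 803

803


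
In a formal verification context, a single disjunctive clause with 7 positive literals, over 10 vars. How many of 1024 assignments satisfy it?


Step 1: Total=2^10=1024
Step 2: Unsat when all 7 false: 2^3=8
Step 3: Sat=1024-8=1016

1016


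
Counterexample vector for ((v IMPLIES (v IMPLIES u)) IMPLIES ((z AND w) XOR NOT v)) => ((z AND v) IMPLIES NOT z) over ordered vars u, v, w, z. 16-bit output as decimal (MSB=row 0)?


F1 = ((v IMPLIES (v IMPLIES u)) IMPLIES ((z AND w) XOR NOT v))
F2 = ((z AND v) IMPLIES NOT z)
Counterexample to F1=>F2 is where F1=1 and F2=0.
Evaluate each row (bits = u,v,w,z, MSB first):
  row 0 [0000]: F1=1 F2=1 -> F1&~F2 -> 0
  row 1 [0001]: F1=1 F2=1 -> F1&~F2 -> 0
  row 2 [0010]: F1=1 F2=1 -> F1&~F2 -> 0
  row 3 [0011]: F1=0 F2=1 -> F1&~F2 -> 0
  row 4 [0100]: F1=1 F2=1 -> F1&~F2 -> 0
  row 5 [0101]: F1=1 F2=0 -> F1&~F2 -> 1
  row 6 [0110]: F1=1 F2=1 -> F1&~F2 -> 0
  row 7 [0111]: F1=1 F2=0 -> F1&~F2 -> 1
  row 8 [1000]: F1=1 F2=1 -> F1&~F2 -> 0
  row 9 [1001]: F1=1 F2=1 -> F1&~F2 -> 0
  row 10 [1010]: F1=1 F2=1 -> F1&~F2 -> 0
  row 11 [1011]: F1=0 F2=1 -> F1&~F2 -> 0
  row 12 [1100]: F1=0 F2=1 -> F1&~F2 -> 0
  row 13 [1101]: F1=0 F2=0 -> F1&~F2 -> 0
  row 14 [1110]: F1=0 F2=1 -> F1&~F2 -> 0
  row 15 [1111]: F1=1 F2=0 -> F1&~F2 -> 1
Full result column, 4 rows per line (u,v fixed per line; w,z runs 00..11 left to right):
  rows 0-3 [u,v=00]: 0000  = hex 0
  rows 4-7 [u,v=01]: 0101  = hex 5
  rows 8-11 [u,v=10]: 0000  = hex 0
  rows 12-15 [u,v=11]: 0001  = hex 1
Counterexample vector (row 0 .. row 15) = 0000010100000001
Output column grouped in 4s = 0000 0101 0000 0001 = 0x0501
Convert to decimal digit by digit (value = value*16 + digit):
  0 -> 0
  0*16 + 5 = 5
  5*16 + 0 = 80
  80*16 + 1 = 1281
Decimal = 1281

1281


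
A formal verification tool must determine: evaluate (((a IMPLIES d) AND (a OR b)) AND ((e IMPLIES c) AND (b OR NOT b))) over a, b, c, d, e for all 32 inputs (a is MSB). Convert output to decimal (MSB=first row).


Formula: (((a IMPLIES d) AND (a OR b)) AND ((e IMPLIES c) AND (b OR NOT b))) over a, b, c, d, e (32 rows)
Evaluate each row (bits = a,b,c,d,e, MSB first):
  row 0 [00000]: (((0 IMPLIES 0) AND (0 OR 0)) AND ((0 IMPLIES 0) AND (0 OR NOT 0))) -> 0
  row 1 [00001]: (((0 IMPLIES 0) AND (0 OR 0)) AND ((1 IMPLIES 0) AND (0 OR NOT 0))) -> 0
  row 2 [00010]: (((0 IMPLIES 1) AND (0 OR 0)) AND ((0 IMPLIES 0) AND (0 OR NOT 0))) -> 0
  row 3 [00011]: (((0 IMPLIES 1) AND (0 OR 0)) AND ((1 IMPLIES 0) AND (0 OR NOT 0))) -> 0
  row 4 [00100]: (((0 IMPLIES 0) AND (0 OR 0)) AND ((0 IMPLIES 1) AND (0 OR NOT 0))) -> 0
  row 5 [00101]: (((0 IMPLIES 0) AND (0 OR 0)) AND ((1 IMPLIES 1) AND (0 OR NOT 0))) -> 0
  row 6 [00110]: (((0 IMPLIES 1) AND (0 OR 0)) AND ((0 IMPLIES 1) AND (0 OR NOT 0))) -> 0
  row 7 [00111]: (((0 IMPLIES 1) AND (0 OR 0)) AND ((1 IMPLIES 1) AND (0 OR NOT 0))) -> 0
  row 8 [01000]: (((0 IMPLIES 0) AND (0 OR 1)) AND ((0 IMPLIES 0) AND (1 OR NOT 1))) -> 1
  row 9 [01001]: (((0 IMPLIES 0) AND (0 OR 1)) AND ((1 IMPLIES 0) AND (1 OR NOT 1))) -> 0
  row 10 [01010]: (((0 IMPLIES 1) AND (0 OR 1)) AND ((0 IMPLIES 0) AND (1 OR NOT 1))) -> 1
  row 11 [01011]: (((0 IMPLIES 1) AND (0 OR 1)) AND ((1 IMPLIES 0) AND (1 OR NOT 1))) -> 0
  row 12 [01100]: (((0 IMPLIES 0) AND (0 OR 1)) AND ((0 IMPLIES 1) AND (1 OR NOT 1))) -> 1
  row 13 [01101]: (((0 IMPLIES 0) AND (0 OR 1)) AND ((1 IMPLIES 1) AND (1 OR NOT 1))) -> 1
  row 14 [01110]: (((0 IMPLIES 1) AND (0 OR 1)) AND ((0 IMPLIES 1) AND (1 OR NOT 1))) -> 1
  row 15 [01111]: (((0 IMPLIES 1) AND (0 OR 1)) AND ((1 IMPLIES 1) AND (1 OR NOT 1))) -> 1
  row 16 [10000]: (((1 IMPLIES 0) AND (1 OR 0)) AND ((0 IMPLIES 0) AND (0 OR NOT 0))) -> 0
  row 17 [10001]: (((1 IMPLIES 0) AND (1 OR 0)) AND ((1 IMPLIES 0) AND (0 OR NOT 0))) -> 0
  row 18 [10010]: (((1 IMPLIES 1) AND (1 OR 0)) AND ((0 IMPLIES 0) AND (0 OR NOT 0))) -> 1
  row 19 [10011]: (((1 IMPLIES 1) AND (1 OR 0)) AND ((1 IMPLIES 0) AND (0 OR NOT 0))) -> 0
  row 20 [10100]: (((1 IMPLIES 0) AND (1 OR 0)) AND ((0 IMPLIES 1) AND (0 OR NOT 0))) -> 0
  row 21 [10101]: (((1 IMPLIES 0) AND (1 OR 0)) AND ((1 IMPLIES 1) AND (0 OR NOT 0))) -> 0
  row 22 [10110]: (((1 IMPLIES 1) AND (1 OR 0)) AND ((0 IMPLIES 1) AND (0 OR NOT 0))) -> 1
  row 23 [10111]: (((1 IMPLIES 1) AND (1 OR 0)) AND ((1 IMPLIES 1) AND (0 OR NOT 0))) -> 1
  row 24 [11000]: (((1 IMPLIES 0) AND (1 OR 1)) AND ((0 IMPLIES 0) AND (1 OR NOT 1))) -> 0
  row 25 [11001]: (((1 IMPLIES 0) AND (1 OR 1)) AND ((1 IMPLIES 0) AND (1 OR NOT 1))) -> 0
  row 26 [11010]: (((1 IMPLIES 1) AND (1 OR 1)) AND ((0 IMPLIES 0) AND (1 OR NOT 1))) -> 1
  row 27 [11011]: (((1 IMPLIES 1) AND (1 OR 1)) AND ((1 IMPLIES 0) AND (1 OR NOT 1))) -> 0
  row 28 [11100]: (((1 IMPLIES 0) AND (1 OR 1)) AND ((0 IMPLIES 1) AND (1 OR NOT 1))) -> 0
  row 29 [11101]: (((1 IMPLIES 0) AND (1 OR 1)) AND ((1 IMPLIES 1) AND (1 OR NOT 1))) -> 0
  row 30 [11110]: (((1 IMPLIES 1) AND (1 OR 1)) AND ((0 IMPLIES 1) AND (1 OR NOT 1))) -> 1
  row 31 [11111]: (((1 IMPLIES 1) AND (1 OR 1)) AND ((1 IMPLIES 1) AND (1 OR NOT 1))) -> 1
Full result column, 4 rows per line (a,b,c fixed per line; d,e runs 00..11 left to right):
  rows 0-3 [a,b,c=000]: 0000  = hex 0
  rows 4-7 [a,b,c=001]: 0000  = hex 0
  rows 8-11 [a,b,c=010]: 1010  = hex A
  rows 12-15 [a,b,c=011]: 1111  = hex F
  rows 16-19 [a,b,c=100]: 0010  = hex 2
  rows 20-23 [a,b,c=101]: 0011  = hex 3
  rows 24-27 [a,b,c=110]: 0010  = hex 2
  rows 28-31 [a,b,c=111]: 0011  = hex 3
Output column (row 0 .. row 31) = 00000000101011110010001100100011
Output column grouped in 4s = 0000 0000 1010 1111 0010 0011 0010 0011 = 0x00AF2323
Convert to decimal digit by digit (value = value*16 + digit):
  0 -> 0
  0*16 + 0 = 0
  0*16 + 10 (A) = 10
  10*16 + 15 (F) = 175
  175*16 + 2 = 2802
  2802*16 + 3 = 44835
  44835*16 + 2 = 717362
  717362*16 + 3 = 11477795
Decimal = 11477795

11477795


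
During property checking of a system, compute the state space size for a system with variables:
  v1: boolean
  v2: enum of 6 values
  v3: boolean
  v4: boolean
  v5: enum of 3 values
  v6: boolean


State space = product of domain sizes of all variables.
Domain sizes:
  v1 (boolean): 2
  v2 (enum of 6 values): 6
  v3 (boolean): 2
  v4 (boolean): 2
  v5 (enum of 3 values): 3
  v6 (boolean): 2
Product = 2 * 6 * 2 * 2 * 3 * 2 = 288

288


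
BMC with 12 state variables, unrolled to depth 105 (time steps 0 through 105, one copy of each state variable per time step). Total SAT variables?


BMC unrolls to depth k, creating one copy of each state var for steps 0..k.
Step count = 105 + 1 = 106 (steps 0 through 105)
Vars per step = 12
Total = 12 * 106 = 1272

1272


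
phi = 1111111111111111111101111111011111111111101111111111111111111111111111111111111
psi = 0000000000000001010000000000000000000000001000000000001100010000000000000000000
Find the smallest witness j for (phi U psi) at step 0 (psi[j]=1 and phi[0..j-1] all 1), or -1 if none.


(phi U psi) at 0: need smallest j with psi[j]=1 and phi[i]=1 for all i in [0,j).
Scan from step 0:
  step 0: phi=1, psi=0 -> continue
  step 1: phi=1, psi=0 -> continue
  step 2: phi=1, psi=0 -> continue
  step 3: phi=1, psi=0 -> continue
  step 15: psi=1 and phi held for [0,15) -> witness found
Witness step = 15

15


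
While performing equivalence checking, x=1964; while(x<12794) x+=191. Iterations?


Step 1: x goes from 1964 toward 12794 by 191; the body runs while x<12794, so iterations = ceil((bound-start)/step)
Step 2: Distance=10830
Step 3: ceil(10830/191)=57

57


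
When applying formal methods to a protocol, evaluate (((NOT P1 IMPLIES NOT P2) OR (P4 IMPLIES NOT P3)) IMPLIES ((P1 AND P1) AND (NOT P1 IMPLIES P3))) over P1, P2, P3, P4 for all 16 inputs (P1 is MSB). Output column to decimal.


Formula: (((NOT P1 IMPLIES NOT P2) OR (P4 IMPLIES NOT P3)) IMPLIES ((P1 AND P1) AND (NOT P1 IMPLIES P3))) over P1, P2, P3, P4 (16 rows)
Evaluate each row (bits = P1,P2,P3,P4, MSB first):
  row 0 [0000]: (((NOT 0 IMPLIES NOT 0) OR (0 IMPLIES NOT 0)) IMPLIES ((0 AND 0) AND (NOT 0 IMPLIES 0))) -> 0
  row 1 [0001]: (((NOT 0 IMPLIES NOT 0) OR (1 IMPLIES NOT 0)) IMPLIES ((0 AND 0) AND (NOT 0 IMPLIES 0))) -> 0
  row 2 [0010]: (((NOT 0 IMPLIES NOT 0) OR (0 IMPLIES NOT 1)) IMPLIES ((0 AND 0) AND (NOT 0 IMPLIES 1))) -> 0
  row 3 [0011]: (((NOT 0 IMPLIES NOT 0) OR (1 IMPLIES NOT 1)) IMPLIES ((0 AND 0) AND (NOT 0 IMPLIES 1))) -> 0
  row 4 [0100]: (((NOT 0 IMPLIES NOT 1) OR (0 IMPLIES NOT 0)) IMPLIES ((0 AND 0) AND (NOT 0 IMPLIES 0))) -> 0
  row 5 [0101]: (((NOT 0 IMPLIES NOT 1) OR (1 IMPLIES NOT 0)) IMPLIES ((0 AND 0) AND (NOT 0 IMPLIES 0))) -> 0
  row 6 [0110]: (((NOT 0 IMPLIES NOT 1) OR (0 IMPLIES NOT 1)) IMPLIES ((0 AND 0) AND (NOT 0 IMPLIES 1))) -> 0
  row 7 [0111]: (((NOT 0 IMPLIES NOT 1) OR (1 IMPLIES NOT 1)) IMPLIES ((0 AND 0) AND (NOT 0 IMPLIES 1))) -> 1
  row 8 [1000]: (((NOT 1 IMPLIES NOT 0) OR (0 IMPLIES NOT 0)) IMPLIES ((1 AND 1) AND (NOT 1 IMPLIES 0))) -> 1
  row 9 [1001]: (((NOT 1 IMPLIES NOT 0) OR (1 IMPLIES NOT 0)) IMPLIES ((1 AND 1) AND (NOT 1 IMPLIES 0))) -> 1
  row 10 [1010]: (((NOT 1 IMPLIES NOT 0) OR (0 IMPLIES NOT 1)) IMPLIES ((1 AND 1) AND (NOT 1 IMPLIES 1))) -> 1
  row 11 [1011]: (((NOT 1 IMPLIES NOT 0) OR (1 IMPLIES NOT 1)) IMPLIES ((1 AND 1) AND (NOT 1 IMPLIES 1))) -> 1
  row 12 [1100]: (((NOT 1 IMPLIES NOT 1) OR (0 IMPLIES NOT 0)) IMPLIES ((1 AND 1) AND (NOT 1 IMPLIES 0))) -> 1
  row 13 [1101]: (((NOT 1 IMPLIES NOT 1) OR (1 IMPLIES NOT 0)) IMPLIES ((1 AND 1) AND (NOT 1 IMPLIES 0))) -> 1
  row 14 [1110]: (((NOT 1 IMPLIES NOT 1) OR (0 IMPLIES NOT 1)) IMPLIES ((1 AND 1) AND (NOT 1 IMPLIES 1))) -> 1
  row 15 [1111]: (((NOT 1 IMPLIES NOT 1) OR (1 IMPLIES NOT 1)) IMPLIES ((1 AND 1) AND (NOT 1 IMPLIES 1))) -> 1
Full result column, 4 rows per line (P1,P2 fixed per line; P3,P4 runs 00..11 left to right):
  rows 0-3 [P1,P2=00]: 0000  = hex 0
  rows 4-7 [P1,P2=01]: 0001  = hex 1
  rows 8-11 [P1,P2=10]: 1111  = hex F
  rows 12-15 [P1,P2=11]: 1111  = hex F
Output column (row 0 .. row 15) = 0000000111111111
Output column grouped in 4s = 0000 0001 1111 1111 = 0x01FF
Convert to decimal digit by digit (value = value*16 + digit):
  0 -> 0
  0*16 + 1 = 1
  1*16 + 15 (F) = 31
  31*16 + 15 (F) = 511
Decimal = 511

511


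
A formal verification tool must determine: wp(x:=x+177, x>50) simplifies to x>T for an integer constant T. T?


Formula: wp(x:=E, P) = P[E/x] (substitute E for x in postcondition)
Step 1: Postcondition: x>50
Step 2: Substitute x+177 for x: x+177>50
Step 3: Solve for x: x > 50-177 = -127

-127


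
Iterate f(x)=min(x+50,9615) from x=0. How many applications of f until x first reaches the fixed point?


Step 1: x=0, cap=9615, increment=50
Step 2: x grows by 50 each step until capped at 9615; fixed point is x=9615
Step 3: iterations = ceil(9615/50) = 193

193


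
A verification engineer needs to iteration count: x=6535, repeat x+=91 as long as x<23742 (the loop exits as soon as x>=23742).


Step 1: x goes from 6535 toward 23742 by 91; the body runs while x<23742, so iterations = ceil((bound-start)/step)
Step 2: Distance=17207
Step 3: ceil(17207/91)=190

190


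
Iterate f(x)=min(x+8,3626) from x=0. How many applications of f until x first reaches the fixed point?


Step 1: x=0, cap=3626, increment=8
Step 2: x grows by 8 each step until capped at 3626; fixed point is x=3626
Step 3: iterations = ceil(3626/8) = 454

454


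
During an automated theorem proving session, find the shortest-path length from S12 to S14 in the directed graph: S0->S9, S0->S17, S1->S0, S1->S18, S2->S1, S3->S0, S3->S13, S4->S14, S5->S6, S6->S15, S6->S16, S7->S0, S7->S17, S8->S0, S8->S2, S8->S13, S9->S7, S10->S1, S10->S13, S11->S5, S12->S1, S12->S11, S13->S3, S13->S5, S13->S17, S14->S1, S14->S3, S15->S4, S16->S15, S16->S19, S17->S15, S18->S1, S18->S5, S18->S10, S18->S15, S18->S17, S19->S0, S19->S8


BFS layer-by-layer from S12:
  dist 0: {S12}
  dist 1: {S1, S11}
  dist 2: {S0, S5, S18}
  dist 3: {S6, S9, S10, S15, S17}
  dist 4: {S4, S7, S13, S16}
  dist 5: {S3, S14, S19}
  -> S14 reached at distance 5
Shortest path length = 5

5


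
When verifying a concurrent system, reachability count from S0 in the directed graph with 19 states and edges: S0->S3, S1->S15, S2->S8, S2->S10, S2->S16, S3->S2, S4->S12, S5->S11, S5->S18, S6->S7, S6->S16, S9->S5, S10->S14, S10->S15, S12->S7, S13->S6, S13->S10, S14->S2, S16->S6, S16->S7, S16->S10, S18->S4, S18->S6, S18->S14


BFS from S0:
  layer 0: {S0}
  layer 1: {S3}
  layer 2: {S2}
  layer 3: {S8, S10, S16}
  layer 4: {S6, S7, S14, S15}
Reachable set: {S0, S2, S3, S6, S7, S8, S10, S14, S15, S16}
Count = 10

10


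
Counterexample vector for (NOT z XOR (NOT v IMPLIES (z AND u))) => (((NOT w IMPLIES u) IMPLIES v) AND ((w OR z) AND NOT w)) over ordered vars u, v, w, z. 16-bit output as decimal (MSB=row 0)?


F1 = (NOT z XOR (NOT v IMPLIES (z AND u)))
F2 = (((NOT w IMPLIES u) IMPLIES v) AND ((w OR z) AND NOT w))
Counterexample to F1=>F2 is where F1=1 and F2=0.
Evaluate each row (bits = u,v,w,z, MSB first):
  row 0 [0000]: F1=1 F2=0 -> F1&~F2 -> 1
  row 1 [0001]: F1=0 F2=1 -> F1&~F2 -> 0
  row 2 [0010]: F1=1 F2=0 -> F1&~F2 -> 1
  row 3 [0011]: F1=0 F2=0 -> F1&~F2 -> 0
  row 4 [0100]: F1=0 F2=0 -> F1&~F2 -> 0
  row 5 [0101]: F1=1 F2=1 -> F1&~F2 -> 0
  row 6 [0110]: F1=0 F2=0 -> F1&~F2 -> 0
  row 7 [0111]: F1=1 F2=0 -> F1&~F2 -> 1
  row 8 [1000]: F1=1 F2=0 -> F1&~F2 -> 1
  row 9 [1001]: F1=1 F2=0 -> F1&~F2 -> 1
  row 10 [1010]: F1=1 F2=0 -> F1&~F2 -> 1
  row 11 [1011]: F1=1 F2=0 -> F1&~F2 -> 1
  row 12 [1100]: F1=0 F2=0 -> F1&~F2 -> 0
  row 13 [1101]: F1=1 F2=1 -> F1&~F2 -> 0
  row 14 [1110]: F1=0 F2=0 -> F1&~F2 -> 0
  row 15 [1111]: F1=1 F2=0 -> F1&~F2 -> 1
Full result column, 4 rows per line (u,v fixed per line; w,z runs 00..11 left to right):
  rows 0-3 [u,v=00]: 1010  = hex A
  rows 4-7 [u,v=01]: 0001  = hex 1
  rows 8-11 [u,v=10]: 1111  = hex F
  rows 12-15 [u,v=11]: 0001  = hex 1
Counterexample vector (row 0 .. row 15) = 1010000111110001
Output column grouped in 4s = 1010 0001 1111 0001 = 0xA1F1
Convert to decimal digit by digit (value = value*16 + digit):
  A -> 10
  10*16 + 1 = 161
  161*16 + 15 (F) = 2591
  2591*16 + 1 = 41457
Decimal = 41457

41457


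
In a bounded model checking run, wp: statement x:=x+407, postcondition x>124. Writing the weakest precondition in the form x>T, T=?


Formula: wp(x:=E, P) = P[E/x] (substitute E for x in postcondition)
Step 1: Postcondition: x>124
Step 2: Substitute x+407 for x: x+407>124
Step 3: Solve for x: x > 124-407 = -283

-283


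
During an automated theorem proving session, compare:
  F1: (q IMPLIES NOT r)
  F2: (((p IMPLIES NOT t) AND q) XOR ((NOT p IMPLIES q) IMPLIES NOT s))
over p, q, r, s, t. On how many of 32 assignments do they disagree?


F1 = (q IMPLIES NOT r)
F2 = (((p IMPLIES NOT t) AND q) XOR ((NOT p IMPLIES q) IMPLIES NOT s))
Evaluate both on each of 32 rows (bits = p,q,r,s,t):
  row 0 [00000]: F1=1 F2=1 -> 0
  row 1 [00001]: F1=1 F2=1 -> 0
  row 2 [00010]: F1=1 F2=1 -> 0
  row 3 [00011]: F1=1 F2=1 -> 0
  row 4 [00100]: F1=1 F2=1 -> 0
  row 5 [00101]: F1=1 F2=1 -> 0
  row 6 [00110]: F1=1 F2=1 -> 0
  row 7 [00111]: F1=1 F2=1 -> 0
  row 8 [01000]: F1=1 F2=0 (differ) -> 1
  row 9 [01001]: F1=1 F2=0 (differ) -> 1
  row 10 [01010]: F1=1 F2=1 -> 0
  row 11 [01011]: F1=1 F2=1 -> 0
  row 12 [01100]: F1=0 F2=0 -> 0
  row 13 [01101]: F1=0 F2=0 -> 0
  row 14 [01110]: F1=0 F2=1 (differ) -> 1
  row 15 [01111]: F1=0 F2=1 (differ) -> 1
  row 16 [10000]: F1=1 F2=1 -> 0
  row 17 [10001]: F1=1 F2=1 -> 0
  row 18 [10010]: F1=1 F2=0 (differ) -> 1
  row 19 [10011]: F1=1 F2=0 (differ) -> 1
  row 20 [10100]: F1=1 F2=1 -> 0
  row 21 [10101]: F1=1 F2=1 -> 0
  row 22 [10110]: F1=1 F2=0 (differ) -> 1
  row 23 [10111]: F1=1 F2=0 (differ) -> 1
  row 24 [11000]: F1=1 F2=0 (differ) -> 1
  row 25 [11001]: F1=1 F2=1 -> 0
  row 26 [11010]: F1=1 F2=1 -> 0
  row 27 [11011]: F1=1 F2=0 (differ) -> 1
  row 28 [11100]: F1=0 F2=0 -> 0
  row 29 [11101]: F1=0 F2=1 (differ) -> 1
  row 30 [11110]: F1=0 F2=1 (differ) -> 1
  row 31 [11111]: F1=0 F2=0 -> 0
Full result column, 8 rows per line (p,q fixed per line; r,s,t runs 000..111 left to right):
  rows 0-7 [p,q=00]: 00000000  (ones: 0)
  rows 8-15 [p,q=01]: 11000011  (ones: 4)
  rows 16-23 [p,q=10]: 00110011  (ones: 4)
  rows 24-31 [p,q=11]: 10010110  (ones: 4)
Disagreements = 0+4+4+4 = 12

12


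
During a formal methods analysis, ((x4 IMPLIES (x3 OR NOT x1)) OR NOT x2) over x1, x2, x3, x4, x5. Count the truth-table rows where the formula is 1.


Formula: ((x4 IMPLIES (x3 OR NOT x1)) OR NOT x2) over 5 vars (32 rows)
Evaluate each row (x1, x2, x3, x4, x5 as bits, MSB first):
  row 0 [00000]: ((0 IMPLIES (0 OR NOT 0)) OR NOT 0) -> 1
  row 1 [00001]: ((0 IMPLIES (0 OR NOT 0)) OR NOT 0) -> 1
  row 2 [00010]: ((1 IMPLIES (0 OR NOT 0)) OR NOT 0) -> 1
  row 3 [00011]: ((1 IMPLIES (0 OR NOT 0)) OR NOT 0) -> 1
  row 4 [00100]: ((0 IMPLIES (1 OR NOT 0)) OR NOT 0) -> 1
  row 5 [00101]: ((0 IMPLIES (1 OR NOT 0)) OR NOT 0) -> 1
  row 6 [00110]: ((1 IMPLIES (1 OR NOT 0)) OR NOT 0) -> 1
  row 7 [00111]: ((1 IMPLIES (1 OR NOT 0)) OR NOT 0) -> 1
  row 8 [01000]: ((0 IMPLIES (0 OR NOT 0)) OR NOT 1) -> 1
  row 9 [01001]: ((0 IMPLIES (0 OR NOT 0)) OR NOT 1) -> 1
  row 10 [01010]: ((1 IMPLIES (0 OR NOT 0)) OR NOT 1) -> 1
  row 11 [01011]: ((1 IMPLIES (0 OR NOT 0)) OR NOT 1) -> 1
  row 12 [01100]: ((0 IMPLIES (1 OR NOT 0)) OR NOT 1) -> 1
  row 13 [01101]: ((0 IMPLIES (1 OR NOT 0)) OR NOT 1) -> 1
  row 14 [01110]: ((1 IMPLIES (1 OR NOT 0)) OR NOT 1) -> 1
  row 15 [01111]: ((1 IMPLIES (1 OR NOT 0)) OR NOT 1) -> 1
  row 16 [10000]: ((0 IMPLIES (0 OR NOT 1)) OR NOT 0) -> 1
  row 17 [10001]: ((0 IMPLIES (0 OR NOT 1)) OR NOT 0) -> 1
  row 18 [10010]: ((1 IMPLIES (0 OR NOT 1)) OR NOT 0) -> 1
  row 19 [10011]: ((1 IMPLIES (0 OR NOT 1)) OR NOT 0) -> 1
  row 20 [10100]: ((0 IMPLIES (1 OR NOT 1)) OR NOT 0) -> 1
  row 21 [10101]: ((0 IMPLIES (1 OR NOT 1)) OR NOT 0) -> 1
  row 22 [10110]: ((1 IMPLIES (1 OR NOT 1)) OR NOT 0) -> 1
  row 23 [10111]: ((1 IMPLIES (1 OR NOT 1)) OR NOT 0) -> 1
  row 24 [11000]: ((0 IMPLIES (0 OR NOT 1)) OR NOT 1) -> 1
  row 25 [11001]: ((0 IMPLIES (0 OR NOT 1)) OR NOT 1) -> 1
  row 26 [11010]: ((1 IMPLIES (0 OR NOT 1)) OR NOT 1) -> 0
  row 27 [11011]: ((1 IMPLIES (0 OR NOT 1)) OR NOT 1) -> 0
  row 28 [11100]: ((0 IMPLIES (1 OR NOT 1)) OR NOT 1) -> 1
  row 29 [11101]: ((0 IMPLIES (1 OR NOT 1)) OR NOT 1) -> 1
  row 30 [11110]: ((1 IMPLIES (1 OR NOT 1)) OR NOT 1) -> 1
  row 31 [11111]: ((1 IMPLIES (1 OR NOT 1)) OR NOT 1) -> 1
Full result column, 8 rows per line (x1,x2 fixed per line; x3,x4,x5 runs 000..111 left to right):
  rows 0-7 [x1,x2=00]: 11111111  (ones: 8)
  rows 8-15 [x1,x2=01]: 11111111  (ones: 8)
  rows 16-23 [x1,x2=10]: 11111111  (ones: 8)
  rows 24-31 [x1,x2=11]: 11001111  (ones: 6)
Count of 1-rows = 8+8+8+6 = 30

30


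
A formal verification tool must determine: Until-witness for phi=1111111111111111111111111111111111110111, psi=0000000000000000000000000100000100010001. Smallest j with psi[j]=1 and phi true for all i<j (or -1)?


(phi U psi) at 0: need smallest j with psi[j]=1 and phi[i]=1 for all i in [0,j).
Scan from step 0:
  step 0: phi=1, psi=0 -> continue
  step 1: phi=1, psi=0 -> continue
  step 2: phi=1, psi=0 -> continue
  step 3: phi=1, psi=0 -> continue
  step 25: psi=1 and phi held for [0,25) -> witness found
Witness step = 25

25


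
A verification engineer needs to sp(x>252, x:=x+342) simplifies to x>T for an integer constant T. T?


Formula: sp(P, x:=E) = exists old_x. (x = E[old_x/x]) AND P[old_x/x] (old_x is the value of x before the assignment; eliminate old_x by solving x = E[old_x/x] for old_x)
Step 1: Precondition P: x>252, i.e. old_x > 252
Step 2: Assignment gives x = old_x + 342, so old_x = x - 342
Step 3: Substitute into P: x - 342 > 252
Step 4: Simplify: x > 252+342 = 594

594


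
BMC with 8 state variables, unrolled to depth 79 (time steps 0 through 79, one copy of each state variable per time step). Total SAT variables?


BMC unrolls to depth k, creating one copy of each state var for steps 0..k.
Step count = 79 + 1 = 80 (steps 0 through 79)
Vars per step = 8
Total = 8 * 80 = 640

640


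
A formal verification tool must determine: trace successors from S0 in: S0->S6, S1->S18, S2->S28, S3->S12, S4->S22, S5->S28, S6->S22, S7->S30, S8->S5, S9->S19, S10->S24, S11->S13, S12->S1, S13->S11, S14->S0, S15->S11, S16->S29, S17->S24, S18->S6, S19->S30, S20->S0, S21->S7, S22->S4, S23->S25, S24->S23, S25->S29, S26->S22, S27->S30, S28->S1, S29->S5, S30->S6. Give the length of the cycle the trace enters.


Trace from S0 until a state repeats:
  S0 -> S6 -> S22 -> S4 -> S22
S22 first seen at step 2, revisited at step 4.
Cycle length = 4 - 2 = 2

2


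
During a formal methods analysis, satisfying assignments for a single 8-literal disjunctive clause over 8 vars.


Step 1: Total=2^8=256
Step 2: Unsat when all 8 false: 2^0=1
Step 3: Sat=256-1=255

255


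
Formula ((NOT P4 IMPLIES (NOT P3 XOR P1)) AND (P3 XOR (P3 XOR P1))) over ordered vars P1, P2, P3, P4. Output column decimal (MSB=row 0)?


Formula: ((NOT P4 IMPLIES (NOT P3 XOR P1)) AND (P3 XOR (P3 XOR P1))) over P1, P2, P3, P4 (16 rows)
Evaluate each row (bits = P1,P2,P3,P4, MSB first):
  row 0 [0000]: ((NOT 0 IMPLIES (NOT 0 XOR 0)) AND (0 XOR (0 XOR 0))) -> 0
  row 1 [0001]: ((NOT 1 IMPLIES (NOT 0 XOR 0)) AND (0 XOR (0 XOR 0))) -> 0
  row 2 [0010]: ((NOT 0 IMPLIES (NOT 1 XOR 0)) AND (1 XOR (1 XOR 0))) -> 0
  row 3 [0011]: ((NOT 1 IMPLIES (NOT 1 XOR 0)) AND (1 XOR (1 XOR 0))) -> 0
  row 4 [0100]: ((NOT 0 IMPLIES (NOT 0 XOR 0)) AND (0 XOR (0 XOR 0))) -> 0
  row 5 [0101]: ((NOT 1 IMPLIES (NOT 0 XOR 0)) AND (0 XOR (0 XOR 0))) -> 0
  row 6 [0110]: ((NOT 0 IMPLIES (NOT 1 XOR 0)) AND (1 XOR (1 XOR 0))) -> 0
  row 7 [0111]: ((NOT 1 IMPLIES (NOT 1 XOR 0)) AND (1 XOR (1 XOR 0))) -> 0
  row 8 [1000]: ((NOT 0 IMPLIES (NOT 0 XOR 1)) AND (0 XOR (0 XOR 1))) -> 0
  row 9 [1001]: ((NOT 1 IMPLIES (NOT 0 XOR 1)) AND (0 XOR (0 XOR 1))) -> 1
  row 10 [1010]: ((NOT 0 IMPLIES (NOT 1 XOR 1)) AND (1 XOR (1 XOR 1))) -> 1
  row 11 [1011]: ((NOT 1 IMPLIES (NOT 1 XOR 1)) AND (1 XOR (1 XOR 1))) -> 1
  row 12 [1100]: ((NOT 0 IMPLIES (NOT 0 XOR 1)) AND (0 XOR (0 XOR 1))) -> 0
  row 13 [1101]: ((NOT 1 IMPLIES (NOT 0 XOR 1)) AND (0 XOR (0 XOR 1))) -> 1
  row 14 [1110]: ((NOT 0 IMPLIES (NOT 1 XOR 1)) AND (1 XOR (1 XOR 1))) -> 1
  row 15 [1111]: ((NOT 1 IMPLIES (NOT 1 XOR 1)) AND (1 XOR (1 XOR 1))) -> 1
Full result column, 4 rows per line (P1,P2 fixed per line; P3,P4 runs 00..11 left to right):
  rows 0-3 [P1,P2=00]: 0000  = hex 0
  rows 4-7 [P1,P2=01]: 0000  = hex 0
  rows 8-11 [P1,P2=10]: 0111  = hex 7
  rows 12-15 [P1,P2=11]: 0111  = hex 7
Output column (row 0 .. row 15) = 0000000001110111
Output column grouped in 4s = 0000 0000 0111 0111 = 0x0077
Convert to decimal digit by digit (value = value*16 + digit):
  0 -> 0
  0*16 + 0 = 0
  0*16 + 7 = 7
  7*16 + 7 = 119
Decimal = 119

119


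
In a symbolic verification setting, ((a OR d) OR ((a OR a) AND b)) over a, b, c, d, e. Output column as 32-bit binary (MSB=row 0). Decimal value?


Formula: ((a OR d) OR ((a OR a) AND b)) over a, b, c, d, e (32 rows)
Evaluate each row (bits = a,b,c,d,e, MSB first):
  row 0 [00000]: ((0 OR 0) OR ((0 OR 0) AND 0)) -> 0
  row 1 [00001]: ((0 OR 0) OR ((0 OR 0) AND 0)) -> 0
  row 2 [00010]: ((0 OR 1) OR ((0 OR 0) AND 0)) -> 1
  row 3 [00011]: ((0 OR 1) OR ((0 OR 0) AND 0)) -> 1
  row 4 [00100]: ((0 OR 0) OR ((0 OR 0) AND 0)) -> 0
  row 5 [00101]: ((0 OR 0) OR ((0 OR 0) AND 0)) -> 0
  row 6 [00110]: ((0 OR 1) OR ((0 OR 0) AND 0)) -> 1
  row 7 [00111]: ((0 OR 1) OR ((0 OR 0) AND 0)) -> 1
  row 8 [01000]: ((0 OR 0) OR ((0 OR 0) AND 1)) -> 0
  row 9 [01001]: ((0 OR 0) OR ((0 OR 0) AND 1)) -> 0
  row 10 [01010]: ((0 OR 1) OR ((0 OR 0) AND 1)) -> 1
  row 11 [01011]: ((0 OR 1) OR ((0 OR 0) AND 1)) -> 1
  row 12 [01100]: ((0 OR 0) OR ((0 OR 0) AND 1)) -> 0
  row 13 [01101]: ((0 OR 0) OR ((0 OR 0) AND 1)) -> 0
  row 14 [01110]: ((0 OR 1) OR ((0 OR 0) AND 1)) -> 1
  row 15 [01111]: ((0 OR 1) OR ((0 OR 0) AND 1)) -> 1
  row 16 [10000]: ((1 OR 0) OR ((1 OR 1) AND 0)) -> 1
  row 17 [10001]: ((1 OR 0) OR ((1 OR 1) AND 0)) -> 1
  row 18 [10010]: ((1 OR 1) OR ((1 OR 1) AND 0)) -> 1
  row 19 [10011]: ((1 OR 1) OR ((1 OR 1) AND 0)) -> 1
  row 20 [10100]: ((1 OR 0) OR ((1 OR 1) AND 0)) -> 1
  row 21 [10101]: ((1 OR 0) OR ((1 OR 1) AND 0)) -> 1
  row 22 [10110]: ((1 OR 1) OR ((1 OR 1) AND 0)) -> 1
  row 23 [10111]: ((1 OR 1) OR ((1 OR 1) AND 0)) -> 1
  row 24 [11000]: ((1 OR 0) OR ((1 OR 1) AND 1)) -> 1
  row 25 [11001]: ((1 OR 0) OR ((1 OR 1) AND 1)) -> 1
  row 26 [11010]: ((1 OR 1) OR ((1 OR 1) AND 1)) -> 1
  row 27 [11011]: ((1 OR 1) OR ((1 OR 1) AND 1)) -> 1
  row 28 [11100]: ((1 OR 0) OR ((1 OR 1) AND 1)) -> 1
  row 29 [11101]: ((1 OR 0) OR ((1 OR 1) AND 1)) -> 1
  row 30 [11110]: ((1 OR 1) OR ((1 OR 1) AND 1)) -> 1
  row 31 [11111]: ((1 OR 1) OR ((1 OR 1) AND 1)) -> 1
Full result column, 4 rows per line (a,b,c fixed per line; d,e runs 00..11 left to right):
  rows 0-3 [a,b,c=000]: 0011  = hex 3
  rows 4-7 [a,b,c=001]: 0011  = hex 3
  rows 8-11 [a,b,c=010]: 0011  = hex 3
  rows 12-15 [a,b,c=011]: 0011  = hex 3
  rows 16-19 [a,b,c=100]: 1111  = hex F
  rows 20-23 [a,b,c=101]: 1111  = hex F
  rows 24-27 [a,b,c=110]: 1111  = hex F
  rows 28-31 [a,b,c=111]: 1111  = hex F
Output column (row 0 .. row 31) = 00110011001100111111111111111111
Output column grouped in 4s = 0011 0011 0011 0011 1111 1111 1111 1111 = 0x3333FFFF
Convert to decimal digit by digit (value = value*16 + digit):
  3 -> 3
  3*16 + 3 = 51
  51*16 + 3 = 819
  819*16 + 3 = 13107
  13107*16 + 15 (F) = 209727
  209727*16 + 15 (F) = 3355647
  3355647*16 + 15 (F) = 53690367
  53690367*16 + 15 (F) = 859045887
Decimal = 859045887

859045887


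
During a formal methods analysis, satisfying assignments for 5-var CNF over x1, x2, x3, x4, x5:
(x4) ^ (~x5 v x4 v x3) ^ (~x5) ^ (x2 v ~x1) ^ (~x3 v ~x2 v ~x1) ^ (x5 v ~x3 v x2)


CNF with 6 clauses over 5 vars (32 assignments).
An assignment satisfies CNF iff every clause has >=1 true literal.
Check each row (bits = x1,x2,x3,x4,x5; clause T/F shown):
  row 0 [00000]: clauses=FTTTTT -> 0
  row 1 [00001]: clauses=FFFTTT -> 0
  row 2 [00010]: clauses=TTTTTT -> 1
  row 3 [00011]: clauses=TTFTTT -> 0
  row 4 [00100]: clauses=FTTTTF -> 0
  row 5 [00101]: clauses=FTFTTT -> 0
  row 6 [00110]: clauses=TTTTTF -> 0
  row 7 [00111]: clauses=TTFTTT -> 0
  row 8 [01000]: clauses=FTTTTT -> 0
  row 9 [01001]: clauses=FFFTTT -> 0
  row 10 [01010]: clauses=TTTTTT -> 1
  row 11 [01011]: clauses=TTFTTT -> 0
  row 12 [01100]: clauses=FTTTTT -> 0
  row 13 [01101]: clauses=FTFTTT -> 0
  row 14 [01110]: clauses=TTTTTT -> 1
  row 15 [01111]: clauses=TTFTTT -> 0
  row 16 [10000]: clauses=FTTFTT -> 0
  row 17 [10001]: clauses=FFFFTT -> 0
  row 18 [10010]: clauses=TTTFTT -> 0
  row 19 [10011]: clauses=TTFFTT -> 0
  row 20 [10100]: clauses=FTTFTF -> 0
  row 21 [10101]: clauses=FTFFTT -> 0
  row 22 [10110]: clauses=TTTFTF -> 0
  row 23 [10111]: clauses=TTFFTT -> 0
  row 24 [11000]: clauses=FTTTTT -> 0
  row 25 [11001]: clauses=FFFTTT -> 0
  row 26 [11010]: clauses=TTTTTT -> 1
  row 27 [11011]: clauses=TTFTTT -> 0
  row 28 [11100]: clauses=FTTTFT -> 0
  row 29 [11101]: clauses=FTFTFT -> 0
  row 30 [11110]: clauses=TTTTFT -> 0
  row 31 [11111]: clauses=TTFTFT -> 0
Full result column, 8 rows per line (x1,x2 fixed per line; x3,x4,x5 runs 000..111 left to right):
  rows 0-7 [x1,x2=00]: 00100000  (ones: 1)
  rows 8-15 [x1,x2=01]: 00100010  (ones: 2)
  rows 16-23 [x1,x2=10]: 00000000  (ones: 0)
  rows 24-31 [x1,x2=11]: 00100000  (ones: 1)
Satisfying assignments = 1+2+0+1 = 4

4


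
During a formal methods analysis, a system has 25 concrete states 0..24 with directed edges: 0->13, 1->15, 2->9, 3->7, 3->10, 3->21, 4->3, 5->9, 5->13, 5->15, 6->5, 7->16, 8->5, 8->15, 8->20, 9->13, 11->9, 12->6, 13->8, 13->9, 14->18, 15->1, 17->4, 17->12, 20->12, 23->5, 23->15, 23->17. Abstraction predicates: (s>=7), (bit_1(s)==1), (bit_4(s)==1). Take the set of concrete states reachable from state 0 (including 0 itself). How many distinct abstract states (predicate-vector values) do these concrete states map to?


BFS from 0:
Concrete reachable: {0, 1, 5, 6, 8, 9, 12, 13, 15, 20}
Abstract via predicates (s>=7), (bit_1(s)==1), (bit_4(s)==1):
  (0,0,0) <- {0, 1, 5}
  (0,1,0) <- {6}
  (1,0,0) <- {8, 9, 12, 13}
  (1,0,1) <- {20}
  (1,1,0) <- {15}
Distinct abstract states = 5

5


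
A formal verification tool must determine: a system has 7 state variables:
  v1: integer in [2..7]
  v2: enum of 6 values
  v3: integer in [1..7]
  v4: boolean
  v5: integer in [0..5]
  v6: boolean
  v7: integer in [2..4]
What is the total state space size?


State space = product of domain sizes of all variables.
Domain sizes:
  v1 (integer in [2..7]): 6
  v2 (enum of 6 values): 6
  v3 (integer in [1..7]): 7
  v4 (boolean): 2
  v5 (integer in [0..5]): 6
  v6 (boolean): 2
  v7 (integer in [2..4]): 3
Product = 6 * 6 * 7 * 2 * 6 * 2 * 3 = 18144

18144


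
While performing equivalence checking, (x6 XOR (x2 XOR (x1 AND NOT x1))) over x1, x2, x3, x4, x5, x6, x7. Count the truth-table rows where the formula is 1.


Formula: (x6 XOR (x2 XOR (x1 AND NOT x1))) over 7 vars (128 rows)
Evaluate each row (x1, x2, x3, x4, x5, x6, x7 as bits, MSB first):
  row 0 [0000000]: (0 XOR (0 XOR (0 AND NOT 0))) -> 0
  row 1 [0000001]: (0 XOR (0 XOR (0 AND NOT 0))) -> 0
  row 2 [0000010]: (1 XOR (0 XOR (0 AND NOT 0))) -> 1
  row 3 [0000011]: (1 XOR (0 XOR (0 AND NOT 0))) -> 1
  row 4 [0000100]: (0 XOR (0 XOR (0 AND NOT 0))) -> 0
  (every remaining row is evaluated the same way; all 128 results are listed next)
Full result column, 8 rows per line (x1,x2,x3,x4 fixed per line; x5,x6,x7 runs 000..111 left to right):
  rows 0-7 [x1,x2,x3,x4=0000]: 00110011  (ones: 4)
  rows 8-15 [x1,x2,x3,x4=0001]: 00110011  (ones: 4)
  rows 16-23 [x1,x2,x3,x4=0010]: 00110011  (ones: 4)
  rows 24-31 [x1,x2,x3,x4=0011]: 00110011  (ones: 4)
  rows 32-39 [x1,x2,x3,x4=0100]: 11001100  (ones: 4)
  rows 40-47 [x1,x2,x3,x4=0101]: 11001100  (ones: 4)
  rows 48-55 [x1,x2,x3,x4=0110]: 11001100  (ones: 4)
  rows 56-63 [x1,x2,x3,x4=0111]: 11001100  (ones: 4)
  rows 64-71 [x1,x2,x3,x4=1000]: 00110011  (ones: 4)
  rows 72-79 [x1,x2,x3,x4=1001]: 00110011  (ones: 4)
  rows 80-87 [x1,x2,x3,x4=1010]: 00110011  (ones: 4)
  rows 88-95 [x1,x2,x3,x4=1011]: 00110011  (ones: 4)
  rows 96-103 [x1,x2,x3,x4=1100]: 11001100  (ones: 4)
  rows 104-111 [x1,x2,x3,x4=1101]: 11001100  (ones: 4)
  rows 112-119 [x1,x2,x3,x4=1110]: 11001100  (ones: 4)
  rows 120-127 [x1,x2,x3,x4=1111]: 11001100  (ones: 4)
Count of 1-rows = 4+4+4+4+4+4+4+4+4+4+4+4+4+4+4+4 = 64

64


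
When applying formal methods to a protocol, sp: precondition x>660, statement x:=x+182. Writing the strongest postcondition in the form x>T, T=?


Formula: sp(P, x:=E) = exists old_x. (x = E[old_x/x]) AND P[old_x/x] (old_x is the value of x before the assignment; eliminate old_x by solving x = E[old_x/x] for old_x)
Step 1: Precondition P: x>660, i.e. old_x > 660
Step 2: Assignment gives x = old_x + 182, so old_x = x - 182
Step 3: Substitute into P: x - 182 > 660
Step 4: Simplify: x > 660+182 = 842

842


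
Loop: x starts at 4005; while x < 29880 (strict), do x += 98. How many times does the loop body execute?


Step 1: x goes from 4005 toward 29880 by 98; the body runs while x<29880, so iterations = ceil((bound-start)/step)
Step 2: Distance=25875
Step 3: ceil(25875/98)=265

265
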